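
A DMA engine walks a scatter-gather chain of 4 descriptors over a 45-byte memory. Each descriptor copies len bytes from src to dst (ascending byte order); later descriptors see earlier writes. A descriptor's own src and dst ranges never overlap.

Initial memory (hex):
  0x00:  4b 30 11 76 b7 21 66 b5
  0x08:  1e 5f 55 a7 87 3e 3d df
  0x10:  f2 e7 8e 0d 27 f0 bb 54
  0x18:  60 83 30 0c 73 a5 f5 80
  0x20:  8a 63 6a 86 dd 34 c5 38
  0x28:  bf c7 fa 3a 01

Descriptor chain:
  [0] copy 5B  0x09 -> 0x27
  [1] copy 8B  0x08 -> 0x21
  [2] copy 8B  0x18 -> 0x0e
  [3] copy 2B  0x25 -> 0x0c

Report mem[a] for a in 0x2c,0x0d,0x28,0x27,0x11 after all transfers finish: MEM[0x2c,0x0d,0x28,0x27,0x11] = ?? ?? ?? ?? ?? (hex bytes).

MEM[0x2c,0x0d,0x28,0x27,0x11] = 01 3e df 3d 0c

[0] 0x09->0x27 len=5 : 5f 55 a7 87 3e
[1] 0x08->0x21 len=8 : 1e 5f 55 a7 87 3e 3d df
[2] 0x18->0x0e len=8 : 60 83 30 0c 73 a5 f5 80
[3] 0x25->0x0c len=2 : 87 3e
query mem[0x2c]=0x01, mem[0x0d]=0x3e, mem[0x28]=0xdf, mem[0x27]=0x3d, mem[0x11]=0x0c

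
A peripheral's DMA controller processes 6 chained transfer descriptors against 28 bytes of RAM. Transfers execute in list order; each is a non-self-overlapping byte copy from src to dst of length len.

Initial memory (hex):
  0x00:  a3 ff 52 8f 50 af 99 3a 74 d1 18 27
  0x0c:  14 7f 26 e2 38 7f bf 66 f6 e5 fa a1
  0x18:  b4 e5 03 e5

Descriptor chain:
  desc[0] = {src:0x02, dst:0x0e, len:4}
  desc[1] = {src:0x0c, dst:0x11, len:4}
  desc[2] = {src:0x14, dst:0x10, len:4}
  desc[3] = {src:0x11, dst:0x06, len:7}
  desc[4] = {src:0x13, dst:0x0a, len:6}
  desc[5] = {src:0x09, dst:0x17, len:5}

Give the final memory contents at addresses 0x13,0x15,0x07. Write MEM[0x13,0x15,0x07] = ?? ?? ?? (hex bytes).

  after D0: wrote 4B at 0x0e = 528f50af
  after D1: wrote 4B at 0x11 = 147f528f
  after D2: wrote 4B at 0x10 = 8fe5faa1
  after D3: wrote 7B at 0x06 = e5faa18fe5faa1
  after D4: wrote 6B at 0x0a = a18fe5faa1b4
  after D5: wrote 5B at 0x17 = 8fa18fe5fa
query mem[0x13]=0xa1, mem[0x15]=0xe5, mem[0x07]=0xfa

MEM[0x13,0x15,0x07] = a1 e5 fa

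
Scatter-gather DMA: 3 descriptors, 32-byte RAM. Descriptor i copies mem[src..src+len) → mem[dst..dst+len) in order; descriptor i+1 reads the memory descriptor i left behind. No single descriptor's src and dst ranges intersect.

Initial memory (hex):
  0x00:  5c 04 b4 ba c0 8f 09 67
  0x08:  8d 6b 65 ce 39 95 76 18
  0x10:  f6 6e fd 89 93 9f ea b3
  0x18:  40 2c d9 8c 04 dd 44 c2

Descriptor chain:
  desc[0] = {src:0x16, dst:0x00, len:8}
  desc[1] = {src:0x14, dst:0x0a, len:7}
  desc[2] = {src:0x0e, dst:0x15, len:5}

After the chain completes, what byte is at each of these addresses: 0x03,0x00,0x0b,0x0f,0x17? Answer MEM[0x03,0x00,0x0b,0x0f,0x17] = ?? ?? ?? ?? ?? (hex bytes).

[0] 0x16->0x00 len=8 : ea b3 40 2c d9 8c 04 dd
[1] 0x14->0x0a len=7 : 93 9f ea b3 40 2c d9
[2] 0x0e->0x15 len=5 : 40 2c d9 6e fd
query mem[0x03]=0x2c, mem[0x00]=0xea, mem[0x0b]=0x9f, mem[0x0f]=0x2c, mem[0x17]=0xd9

MEM[0x03,0x00,0x0b,0x0f,0x17] = 2c ea 9f 2c d9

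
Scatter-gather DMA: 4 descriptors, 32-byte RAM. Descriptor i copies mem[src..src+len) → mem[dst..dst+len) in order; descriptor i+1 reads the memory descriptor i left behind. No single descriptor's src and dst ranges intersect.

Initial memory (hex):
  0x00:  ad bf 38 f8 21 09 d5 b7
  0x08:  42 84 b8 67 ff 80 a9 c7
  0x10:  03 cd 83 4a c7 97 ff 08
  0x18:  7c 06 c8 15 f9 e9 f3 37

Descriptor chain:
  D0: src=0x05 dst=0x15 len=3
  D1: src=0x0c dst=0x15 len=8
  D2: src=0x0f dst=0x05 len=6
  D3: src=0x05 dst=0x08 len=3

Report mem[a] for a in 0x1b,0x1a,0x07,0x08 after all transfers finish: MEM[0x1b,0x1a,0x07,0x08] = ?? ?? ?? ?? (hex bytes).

MEM[0x1b,0x1a,0x07,0x08] = 83 cd cd c7

D0: mem[0x15..0x17] <- [09 d5 b7]
D1: mem[0x15..0x1c] <- [ff 80 a9 c7 03 cd 83 4a]
D2: mem[0x05..0x0a] <- [c7 03 cd 83 4a c7]
D3: mem[0x08..0x0a] <- [c7 03 cd]
query mem[0x1b]=0x83, mem[0x1a]=0xcd, mem[0x07]=0xcd, mem[0x08]=0xc7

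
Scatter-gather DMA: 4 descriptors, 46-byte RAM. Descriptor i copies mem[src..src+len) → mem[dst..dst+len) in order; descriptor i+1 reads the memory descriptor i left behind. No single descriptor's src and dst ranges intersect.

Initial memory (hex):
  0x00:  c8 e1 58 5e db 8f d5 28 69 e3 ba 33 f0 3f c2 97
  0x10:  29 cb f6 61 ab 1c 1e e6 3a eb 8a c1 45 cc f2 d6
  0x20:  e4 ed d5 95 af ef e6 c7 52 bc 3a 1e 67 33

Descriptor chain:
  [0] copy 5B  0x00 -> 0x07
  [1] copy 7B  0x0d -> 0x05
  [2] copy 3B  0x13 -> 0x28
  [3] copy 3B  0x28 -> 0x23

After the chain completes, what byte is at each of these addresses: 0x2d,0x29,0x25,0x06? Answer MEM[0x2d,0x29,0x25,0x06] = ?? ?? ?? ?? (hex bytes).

  after D0: wrote 5B at 0x07 = c8e1585edb
  after D1: wrote 7B at 0x05 = 3fc29729cbf661
  after D2: wrote 3B at 0x28 = 61ab1c
  after D3: wrote 3B at 0x23 = 61ab1c
query mem[0x2d]=0x33, mem[0x29]=0xab, mem[0x25]=0x1c, mem[0x06]=0xc2

MEM[0x2d,0x29,0x25,0x06] = 33 ab 1c c2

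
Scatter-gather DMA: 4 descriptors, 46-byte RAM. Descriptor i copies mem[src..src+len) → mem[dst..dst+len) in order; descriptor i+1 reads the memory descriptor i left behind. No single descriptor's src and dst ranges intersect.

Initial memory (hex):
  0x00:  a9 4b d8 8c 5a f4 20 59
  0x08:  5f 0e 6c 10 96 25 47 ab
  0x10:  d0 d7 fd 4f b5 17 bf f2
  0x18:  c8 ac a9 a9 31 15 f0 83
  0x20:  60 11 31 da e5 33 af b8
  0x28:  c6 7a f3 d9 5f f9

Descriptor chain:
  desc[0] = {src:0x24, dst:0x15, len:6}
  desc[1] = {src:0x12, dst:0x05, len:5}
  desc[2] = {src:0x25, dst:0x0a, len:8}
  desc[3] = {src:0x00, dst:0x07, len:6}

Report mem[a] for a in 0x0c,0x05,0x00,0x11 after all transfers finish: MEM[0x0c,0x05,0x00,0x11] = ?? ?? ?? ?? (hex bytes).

#0 dst[0x15+6] := {0xe5,0x33,0xaf,0xb8,0xc6,0x7a}
#1 dst[0x05+5] := {0xfd,0x4f,0xb5,0xe5,0x33}
#2 dst[0x0a+8] := {0x33,0xaf,0xb8,0xc6,0x7a,0xf3,0xd9,0x5f}
#3 dst[0x07+6] := {0xa9,0x4b,0xd8,0x8c,0x5a,0xfd}
query mem[0x0c]=0xfd, mem[0x05]=0xfd, mem[0x00]=0xa9, mem[0x11]=0x5f

MEM[0x0c,0x05,0x00,0x11] = fd fd a9 5f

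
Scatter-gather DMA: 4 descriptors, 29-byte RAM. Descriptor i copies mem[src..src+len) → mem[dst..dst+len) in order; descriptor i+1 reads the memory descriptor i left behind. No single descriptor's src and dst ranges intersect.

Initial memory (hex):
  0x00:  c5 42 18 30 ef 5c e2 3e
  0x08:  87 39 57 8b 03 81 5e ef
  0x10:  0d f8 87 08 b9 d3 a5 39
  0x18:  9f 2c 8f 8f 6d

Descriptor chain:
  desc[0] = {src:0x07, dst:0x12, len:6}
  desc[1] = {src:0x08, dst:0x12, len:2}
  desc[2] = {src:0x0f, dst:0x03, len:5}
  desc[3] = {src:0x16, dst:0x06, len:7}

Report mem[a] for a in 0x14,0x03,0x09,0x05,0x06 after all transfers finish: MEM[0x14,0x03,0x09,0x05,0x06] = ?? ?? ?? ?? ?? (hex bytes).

MEM[0x14,0x03,0x09,0x05,0x06] = 39 ef 2c f8 8b

[0] 0x07->0x12 len=6 : 3e 87 39 57 8b 03
[1] 0x08->0x12 len=2 : 87 39
[2] 0x0f->0x03 len=5 : ef 0d f8 87 39
[3] 0x16->0x06 len=7 : 8b 03 9f 2c 8f 8f 6d
query mem[0x14]=0x39, mem[0x03]=0xef, mem[0x09]=0x2c, mem[0x05]=0xf8, mem[0x06]=0x8b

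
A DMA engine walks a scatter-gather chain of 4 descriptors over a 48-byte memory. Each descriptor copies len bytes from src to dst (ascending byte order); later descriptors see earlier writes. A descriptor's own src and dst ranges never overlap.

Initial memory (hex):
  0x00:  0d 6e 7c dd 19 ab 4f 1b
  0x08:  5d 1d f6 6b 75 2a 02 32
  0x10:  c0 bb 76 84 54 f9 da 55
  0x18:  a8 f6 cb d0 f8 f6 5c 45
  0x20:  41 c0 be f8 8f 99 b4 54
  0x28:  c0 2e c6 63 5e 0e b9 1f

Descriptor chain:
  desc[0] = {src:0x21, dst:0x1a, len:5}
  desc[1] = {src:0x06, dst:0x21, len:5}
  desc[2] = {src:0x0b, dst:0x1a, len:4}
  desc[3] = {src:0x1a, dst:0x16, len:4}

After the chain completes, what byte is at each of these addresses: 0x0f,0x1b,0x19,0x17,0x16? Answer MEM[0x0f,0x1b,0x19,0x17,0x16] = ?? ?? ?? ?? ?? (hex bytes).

MEM[0x0f,0x1b,0x19,0x17,0x16] = 32 75 02 75 6b

  after D0: wrote 5B at 0x1a = c0bef88f99
  after D1: wrote 5B at 0x21 = 4f1b5d1df6
  after D2: wrote 4B at 0x1a = 6b752a02
  after D3: wrote 4B at 0x16 = 6b752a02
query mem[0x0f]=0x32, mem[0x1b]=0x75, mem[0x19]=0x02, mem[0x17]=0x75, mem[0x16]=0x6b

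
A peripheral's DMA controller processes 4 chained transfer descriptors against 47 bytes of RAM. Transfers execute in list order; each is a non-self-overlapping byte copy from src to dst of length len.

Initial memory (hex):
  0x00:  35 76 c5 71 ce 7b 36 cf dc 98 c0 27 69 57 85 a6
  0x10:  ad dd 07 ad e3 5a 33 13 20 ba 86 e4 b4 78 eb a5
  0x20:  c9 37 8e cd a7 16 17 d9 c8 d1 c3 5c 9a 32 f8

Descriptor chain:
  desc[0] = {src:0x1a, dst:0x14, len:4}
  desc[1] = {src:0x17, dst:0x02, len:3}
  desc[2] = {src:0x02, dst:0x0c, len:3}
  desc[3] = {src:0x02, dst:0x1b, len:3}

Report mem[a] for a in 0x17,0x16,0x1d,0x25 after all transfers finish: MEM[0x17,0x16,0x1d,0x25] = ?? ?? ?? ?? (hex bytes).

  after D0: wrote 4B at 0x14 = 86e4b478
  after D1: wrote 3B at 0x02 = 7820ba
  after D2: wrote 3B at 0x0c = 7820ba
  after D3: wrote 3B at 0x1b = 7820ba
query mem[0x17]=0x78, mem[0x16]=0xb4, mem[0x1d]=0xba, mem[0x25]=0x16

MEM[0x17,0x16,0x1d,0x25] = 78 b4 ba 16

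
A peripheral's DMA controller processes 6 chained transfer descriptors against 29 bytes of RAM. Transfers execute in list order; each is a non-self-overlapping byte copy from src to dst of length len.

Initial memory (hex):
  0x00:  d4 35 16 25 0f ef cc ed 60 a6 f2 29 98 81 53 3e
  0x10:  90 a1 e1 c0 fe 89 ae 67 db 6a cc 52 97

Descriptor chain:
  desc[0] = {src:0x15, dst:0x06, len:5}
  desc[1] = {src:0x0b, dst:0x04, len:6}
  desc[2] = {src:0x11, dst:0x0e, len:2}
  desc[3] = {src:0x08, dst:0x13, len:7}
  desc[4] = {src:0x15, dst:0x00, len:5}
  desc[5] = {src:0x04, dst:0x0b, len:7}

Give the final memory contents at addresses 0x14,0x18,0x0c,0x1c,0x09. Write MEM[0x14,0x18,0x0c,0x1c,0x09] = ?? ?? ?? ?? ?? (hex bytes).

  after D0: wrote 5B at 0x06 = 89ae67db6a
  after D1: wrote 6B at 0x04 = 299881533e90
  after D2: wrote 2B at 0x0e = a1e1
  after D3: wrote 7B at 0x13 = 3e906a299881a1
  after D4: wrote 5B at 0x00 = 6a299881a1
  after D5: wrote 7B at 0x0b = a19881533e906a
query mem[0x14]=0x90, mem[0x18]=0x81, mem[0x0c]=0x98, mem[0x1c]=0x97, mem[0x09]=0x90

MEM[0x14,0x18,0x0c,0x1c,0x09] = 90 81 98 97 90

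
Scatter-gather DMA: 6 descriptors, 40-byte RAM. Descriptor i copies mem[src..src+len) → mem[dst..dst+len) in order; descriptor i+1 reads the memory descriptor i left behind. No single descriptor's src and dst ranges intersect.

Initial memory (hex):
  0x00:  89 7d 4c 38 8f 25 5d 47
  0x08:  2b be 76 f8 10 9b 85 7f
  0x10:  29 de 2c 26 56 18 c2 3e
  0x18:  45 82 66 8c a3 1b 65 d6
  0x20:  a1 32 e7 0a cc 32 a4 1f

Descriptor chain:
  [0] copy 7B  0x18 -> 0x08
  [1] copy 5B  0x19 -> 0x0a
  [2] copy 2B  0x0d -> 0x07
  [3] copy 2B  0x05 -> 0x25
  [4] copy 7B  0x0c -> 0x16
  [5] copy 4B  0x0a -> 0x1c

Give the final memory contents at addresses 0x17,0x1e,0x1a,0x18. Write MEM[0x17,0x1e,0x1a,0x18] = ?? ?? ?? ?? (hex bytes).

MEM[0x17,0x1e,0x1a,0x18] = a3 8c 29 1b

D0: mem[0x08..0x0e] <- [45 82 66 8c a3 1b 65]
D1: mem[0x0a..0x0e] <- [82 66 8c a3 1b]
D2: mem[0x07..0x08] <- [a3 1b]
D3: mem[0x25..0x26] <- [25 5d]
D4: mem[0x16..0x1c] <- [8c a3 1b 7f 29 de 2c]
D5: mem[0x1c..0x1f] <- [82 66 8c a3]
query mem[0x17]=0xa3, mem[0x1e]=0x8c, mem[0x1a]=0x29, mem[0x18]=0x1b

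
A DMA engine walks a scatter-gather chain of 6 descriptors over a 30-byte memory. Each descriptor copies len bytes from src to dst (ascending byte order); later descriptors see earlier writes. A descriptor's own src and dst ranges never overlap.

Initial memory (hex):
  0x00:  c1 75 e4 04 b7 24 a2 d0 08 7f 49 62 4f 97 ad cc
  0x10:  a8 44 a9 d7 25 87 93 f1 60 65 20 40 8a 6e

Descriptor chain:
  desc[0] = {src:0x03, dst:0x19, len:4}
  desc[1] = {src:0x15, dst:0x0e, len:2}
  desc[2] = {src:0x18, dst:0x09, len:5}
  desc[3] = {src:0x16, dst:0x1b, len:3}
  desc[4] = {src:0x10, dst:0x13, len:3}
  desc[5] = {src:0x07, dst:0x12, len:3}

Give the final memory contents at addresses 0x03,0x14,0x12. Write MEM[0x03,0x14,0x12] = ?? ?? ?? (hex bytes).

MEM[0x03,0x14,0x12] = 04 60 d0

[0] 0x03->0x19 len=4 : 04 b7 24 a2
[1] 0x15->0x0e len=2 : 87 93
[2] 0x18->0x09 len=5 : 60 04 b7 24 a2
[3] 0x16->0x1b len=3 : 93 f1 60
[4] 0x10->0x13 len=3 : a8 44 a9
[5] 0x07->0x12 len=3 : d0 08 60
query mem[0x03]=0x04, mem[0x14]=0x60, mem[0x12]=0xd0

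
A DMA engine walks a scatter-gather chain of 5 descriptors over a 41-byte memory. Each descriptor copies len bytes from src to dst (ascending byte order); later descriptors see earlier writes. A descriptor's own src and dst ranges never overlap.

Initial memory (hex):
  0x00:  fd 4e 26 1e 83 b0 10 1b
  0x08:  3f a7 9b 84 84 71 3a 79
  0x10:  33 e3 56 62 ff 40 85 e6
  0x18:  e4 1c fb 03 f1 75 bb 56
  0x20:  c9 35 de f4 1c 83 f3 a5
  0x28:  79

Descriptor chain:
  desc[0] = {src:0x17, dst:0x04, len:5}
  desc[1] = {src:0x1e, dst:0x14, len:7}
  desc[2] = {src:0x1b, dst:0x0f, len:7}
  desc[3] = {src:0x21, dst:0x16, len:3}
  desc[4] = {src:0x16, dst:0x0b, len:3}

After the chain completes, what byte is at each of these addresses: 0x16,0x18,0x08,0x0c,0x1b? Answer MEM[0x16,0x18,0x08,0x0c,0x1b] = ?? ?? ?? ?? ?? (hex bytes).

#0 dst[0x04+5] := {0xe6,0xe4,0x1c,0xfb,0x03}
#1 dst[0x14+7] := {0xbb,0x56,0xc9,0x35,0xde,0xf4,0x1c}
#2 dst[0x0f+7] := {0x03,0xf1,0x75,0xbb,0x56,0xc9,0x35}
#3 dst[0x16+3] := {0x35,0xde,0xf4}
#4 dst[0x0b+3] := {0x35,0xde,0xf4}
query mem[0x16]=0x35, mem[0x18]=0xf4, mem[0x08]=0x03, mem[0x0c]=0xde, mem[0x1b]=0x03

MEM[0x16,0x18,0x08,0x0c,0x1b] = 35 f4 03 de 03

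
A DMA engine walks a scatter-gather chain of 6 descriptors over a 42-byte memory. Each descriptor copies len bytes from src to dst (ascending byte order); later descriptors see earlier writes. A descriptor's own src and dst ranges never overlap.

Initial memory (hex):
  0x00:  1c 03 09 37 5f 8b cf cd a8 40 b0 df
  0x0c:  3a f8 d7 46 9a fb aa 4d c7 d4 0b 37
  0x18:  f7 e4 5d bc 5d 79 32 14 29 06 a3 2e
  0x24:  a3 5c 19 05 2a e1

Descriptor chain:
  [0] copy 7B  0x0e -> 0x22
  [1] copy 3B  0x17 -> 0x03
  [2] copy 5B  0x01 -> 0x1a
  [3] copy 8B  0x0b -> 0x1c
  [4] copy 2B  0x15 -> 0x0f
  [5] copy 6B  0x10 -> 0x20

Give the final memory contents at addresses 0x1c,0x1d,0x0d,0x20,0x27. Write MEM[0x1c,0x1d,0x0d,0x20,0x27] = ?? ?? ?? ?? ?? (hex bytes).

MEM[0x1c,0x1d,0x0d,0x20,0x27] = df 3a f8 0b 4d

#0 dst[0x22+7] := {0xd7,0x46,0x9a,0xfb,0xaa,0x4d,0xc7}
#1 dst[0x03+3] := {0x37,0xf7,0xe4}
#2 dst[0x1a+5] := {0x03,0x09,0x37,0xf7,0xe4}
#3 dst[0x1c+8] := {0xdf,0x3a,0xf8,0xd7,0x46,0x9a,0xfb,0xaa}
#4 dst[0x0f+2] := {0xd4,0x0b}
#5 dst[0x20+6] := {0x0b,0xfb,0xaa,0x4d,0xc7,0xd4}
query mem[0x1c]=0xdf, mem[0x1d]=0x3a, mem[0x0d]=0xf8, mem[0x20]=0x0b, mem[0x27]=0x4d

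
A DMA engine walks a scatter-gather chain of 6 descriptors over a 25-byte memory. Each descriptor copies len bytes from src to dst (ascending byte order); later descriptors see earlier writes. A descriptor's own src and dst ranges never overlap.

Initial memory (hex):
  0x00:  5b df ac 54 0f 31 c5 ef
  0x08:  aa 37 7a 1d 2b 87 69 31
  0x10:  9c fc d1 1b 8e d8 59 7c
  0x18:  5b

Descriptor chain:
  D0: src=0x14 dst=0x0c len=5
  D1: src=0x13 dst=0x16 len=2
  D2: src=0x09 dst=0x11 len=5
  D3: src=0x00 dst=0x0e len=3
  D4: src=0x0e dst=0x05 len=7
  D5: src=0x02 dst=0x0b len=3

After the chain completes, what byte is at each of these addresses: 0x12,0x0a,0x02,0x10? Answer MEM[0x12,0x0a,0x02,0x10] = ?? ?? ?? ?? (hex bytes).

D0: mem[0x0c..0x10] <- [8e d8 59 7c 5b]
D1: mem[0x16..0x17] <- [1b 8e]
D2: mem[0x11..0x15] <- [37 7a 1d 8e d8]
D3: mem[0x0e..0x10] <- [5b df ac]
D4: mem[0x05..0x0b] <- [5b df ac 37 7a 1d 8e]
D5: mem[0x0b..0x0d] <- [ac 54 0f]
query mem[0x12]=0x7a, mem[0x0a]=0x1d, mem[0x02]=0xac, mem[0x10]=0xac

MEM[0x12,0x0a,0x02,0x10] = 7a 1d ac ac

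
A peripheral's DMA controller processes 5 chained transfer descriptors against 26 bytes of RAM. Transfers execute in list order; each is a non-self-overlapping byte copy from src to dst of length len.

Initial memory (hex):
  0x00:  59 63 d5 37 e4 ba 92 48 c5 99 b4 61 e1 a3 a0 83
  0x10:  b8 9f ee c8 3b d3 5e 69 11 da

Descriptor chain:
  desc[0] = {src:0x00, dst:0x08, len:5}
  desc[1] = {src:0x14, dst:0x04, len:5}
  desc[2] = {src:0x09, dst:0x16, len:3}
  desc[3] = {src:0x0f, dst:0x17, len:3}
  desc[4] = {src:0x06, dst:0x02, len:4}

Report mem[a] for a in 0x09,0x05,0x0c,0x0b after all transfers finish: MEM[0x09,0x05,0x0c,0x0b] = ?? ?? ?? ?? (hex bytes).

MEM[0x09,0x05,0x0c,0x0b] = 63 63 e4 37

  after D0: wrote 5B at 0x08 = 5963d537e4
  after D1: wrote 5B at 0x04 = 3bd35e6911
  after D2: wrote 3B at 0x16 = 63d537
  after D3: wrote 3B at 0x17 = 83b89f
  after D4: wrote 4B at 0x02 = 5e691163
query mem[0x09]=0x63, mem[0x05]=0x63, mem[0x0c]=0xe4, mem[0x0b]=0x37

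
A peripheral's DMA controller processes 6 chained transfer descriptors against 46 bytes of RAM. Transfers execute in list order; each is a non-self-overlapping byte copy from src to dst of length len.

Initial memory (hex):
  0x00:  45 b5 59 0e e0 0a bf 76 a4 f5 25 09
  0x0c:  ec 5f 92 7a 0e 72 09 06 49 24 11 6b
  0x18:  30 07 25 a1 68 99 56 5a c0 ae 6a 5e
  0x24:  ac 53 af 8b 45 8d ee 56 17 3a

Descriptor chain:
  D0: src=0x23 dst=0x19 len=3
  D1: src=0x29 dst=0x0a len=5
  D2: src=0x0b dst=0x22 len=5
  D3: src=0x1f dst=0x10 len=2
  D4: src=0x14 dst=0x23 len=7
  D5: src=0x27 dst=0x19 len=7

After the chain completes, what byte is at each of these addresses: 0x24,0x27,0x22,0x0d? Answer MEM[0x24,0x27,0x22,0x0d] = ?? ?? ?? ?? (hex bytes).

D0: mem[0x19..0x1b] <- [5e ac 53]
D1: mem[0x0a..0x0e] <- [8d ee 56 17 3a]
D2: mem[0x22..0x26] <- [ee 56 17 3a 7a]
D3: mem[0x10..0x11] <- [5a c0]
D4: mem[0x23..0x29] <- [49 24 11 6b 30 5e ac]
D5: mem[0x19..0x1f] <- [30 5e ac ee 56 17 3a]
query mem[0x24]=0x24, mem[0x27]=0x30, mem[0x22]=0xee, mem[0x0d]=0x17

MEM[0x24,0x27,0x22,0x0d] = 24 30 ee 17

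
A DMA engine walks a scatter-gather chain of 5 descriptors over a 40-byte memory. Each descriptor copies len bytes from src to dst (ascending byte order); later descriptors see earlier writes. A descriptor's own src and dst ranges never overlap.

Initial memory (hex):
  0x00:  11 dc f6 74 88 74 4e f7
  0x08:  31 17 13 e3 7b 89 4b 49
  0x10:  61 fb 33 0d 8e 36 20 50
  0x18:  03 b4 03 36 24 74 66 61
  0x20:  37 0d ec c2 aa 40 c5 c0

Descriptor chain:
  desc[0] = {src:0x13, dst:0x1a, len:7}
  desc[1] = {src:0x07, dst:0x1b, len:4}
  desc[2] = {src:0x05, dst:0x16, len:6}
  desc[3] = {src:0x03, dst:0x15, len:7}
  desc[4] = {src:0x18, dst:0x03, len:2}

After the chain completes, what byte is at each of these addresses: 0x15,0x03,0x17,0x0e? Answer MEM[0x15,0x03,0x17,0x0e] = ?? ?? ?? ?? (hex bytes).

MEM[0x15,0x03,0x17,0x0e] = 74 4e 74 4b

#0 dst[0x1a+7] := {0x0d,0x8e,0x36,0x20,0x50,0x03,0xb4}
#1 dst[0x1b+4] := {0xf7,0x31,0x17,0x13}
#2 dst[0x16+6] := {0x74,0x4e,0xf7,0x31,0x17,0x13}
#3 dst[0x15+7] := {0x74,0x88,0x74,0x4e,0xf7,0x31,0x17}
#4 dst[0x03+2] := {0x4e,0xf7}
query mem[0x15]=0x74, mem[0x03]=0x4e, mem[0x17]=0x74, mem[0x0e]=0x4b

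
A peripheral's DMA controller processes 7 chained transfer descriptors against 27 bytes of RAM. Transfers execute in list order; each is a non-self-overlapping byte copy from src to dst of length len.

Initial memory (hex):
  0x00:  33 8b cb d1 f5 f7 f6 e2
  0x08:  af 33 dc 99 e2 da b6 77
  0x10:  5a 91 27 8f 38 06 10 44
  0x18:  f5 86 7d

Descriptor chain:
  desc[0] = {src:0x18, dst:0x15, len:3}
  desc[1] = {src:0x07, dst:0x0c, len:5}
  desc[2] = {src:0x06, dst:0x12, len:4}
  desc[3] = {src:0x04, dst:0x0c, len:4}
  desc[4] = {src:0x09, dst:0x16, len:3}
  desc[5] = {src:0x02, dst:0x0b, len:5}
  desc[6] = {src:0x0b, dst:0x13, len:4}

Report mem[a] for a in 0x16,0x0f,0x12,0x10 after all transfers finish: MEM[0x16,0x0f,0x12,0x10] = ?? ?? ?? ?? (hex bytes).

  after D0: wrote 3B at 0x15 = f5867d
  after D1: wrote 5B at 0x0c = e2af33dc99
  after D2: wrote 4B at 0x12 = f6e2af33
  after D3: wrote 4B at 0x0c = f5f7f6e2
  after D4: wrote 3B at 0x16 = 33dc99
  after D5: wrote 5B at 0x0b = cbd1f5f7f6
  after D6: wrote 4B at 0x13 = cbd1f5f7
query mem[0x16]=0xf7, mem[0x0f]=0xf6, mem[0x12]=0xf6, mem[0x10]=0x99

MEM[0x16,0x0f,0x12,0x10] = f7 f6 f6 99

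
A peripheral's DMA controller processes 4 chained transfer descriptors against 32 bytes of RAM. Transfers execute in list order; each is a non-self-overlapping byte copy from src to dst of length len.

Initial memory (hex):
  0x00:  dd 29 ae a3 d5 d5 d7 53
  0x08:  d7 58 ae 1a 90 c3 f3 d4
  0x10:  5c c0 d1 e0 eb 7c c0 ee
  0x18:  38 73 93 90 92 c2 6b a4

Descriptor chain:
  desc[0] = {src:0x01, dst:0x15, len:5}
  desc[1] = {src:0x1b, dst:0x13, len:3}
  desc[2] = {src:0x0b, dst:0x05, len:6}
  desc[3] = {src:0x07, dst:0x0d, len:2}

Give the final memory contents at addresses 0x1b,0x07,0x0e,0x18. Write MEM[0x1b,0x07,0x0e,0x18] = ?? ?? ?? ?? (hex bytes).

MEM[0x1b,0x07,0x0e,0x18] = 90 c3 f3 d5

[0] 0x01->0x15 len=5 : 29 ae a3 d5 d5
[1] 0x1b->0x13 len=3 : 90 92 c2
[2] 0x0b->0x05 len=6 : 1a 90 c3 f3 d4 5c
[3] 0x07->0x0d len=2 : c3 f3
query mem[0x1b]=0x90, mem[0x07]=0xc3, mem[0x0e]=0xf3, mem[0x18]=0xd5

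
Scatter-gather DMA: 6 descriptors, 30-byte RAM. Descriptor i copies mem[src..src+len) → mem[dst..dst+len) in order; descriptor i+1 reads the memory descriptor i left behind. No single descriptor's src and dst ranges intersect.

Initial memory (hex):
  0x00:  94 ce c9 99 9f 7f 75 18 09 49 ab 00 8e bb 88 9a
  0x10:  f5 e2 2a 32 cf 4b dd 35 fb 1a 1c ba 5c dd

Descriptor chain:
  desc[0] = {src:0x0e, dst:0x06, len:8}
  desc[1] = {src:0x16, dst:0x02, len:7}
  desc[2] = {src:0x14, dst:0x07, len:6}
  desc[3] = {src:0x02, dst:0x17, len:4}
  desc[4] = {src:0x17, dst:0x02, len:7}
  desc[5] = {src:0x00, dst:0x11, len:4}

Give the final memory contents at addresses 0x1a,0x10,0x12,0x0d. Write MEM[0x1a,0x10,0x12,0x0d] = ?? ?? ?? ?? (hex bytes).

MEM[0x1a,0x10,0x12,0x0d] = 1a f5 ce 4b

  after D0: wrote 8B at 0x06 = 889af5e22a32cf4b
  after D1: wrote 7B at 0x02 = dd35fb1a1cba5c
  after D2: wrote 6B at 0x07 = cf4bdd35fb1a
  after D3: wrote 4B at 0x17 = dd35fb1a
  after D4: wrote 7B at 0x02 = dd35fb1aba5cdd
  after D5: wrote 4B at 0x11 = 94cedd35
query mem[0x1a]=0x1a, mem[0x10]=0xf5, mem[0x12]=0xce, mem[0x0d]=0x4b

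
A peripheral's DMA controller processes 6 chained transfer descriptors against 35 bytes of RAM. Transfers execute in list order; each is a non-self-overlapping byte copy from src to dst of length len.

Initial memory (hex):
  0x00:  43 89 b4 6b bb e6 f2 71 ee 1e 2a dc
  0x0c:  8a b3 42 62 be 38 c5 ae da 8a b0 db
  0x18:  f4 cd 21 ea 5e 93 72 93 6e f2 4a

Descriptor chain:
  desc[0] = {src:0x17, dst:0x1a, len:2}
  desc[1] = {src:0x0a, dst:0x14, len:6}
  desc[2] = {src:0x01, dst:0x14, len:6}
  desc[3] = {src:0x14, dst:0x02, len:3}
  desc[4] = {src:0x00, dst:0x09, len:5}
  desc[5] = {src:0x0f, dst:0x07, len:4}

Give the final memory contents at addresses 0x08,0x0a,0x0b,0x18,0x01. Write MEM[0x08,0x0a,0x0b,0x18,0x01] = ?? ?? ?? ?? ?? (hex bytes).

MEM[0x08,0x0a,0x0b,0x18,0x01] = be c5 89 e6 89

[0] 0x17->0x1a len=2 : db f4
[1] 0x0a->0x14 len=6 : 2a dc 8a b3 42 62
[2] 0x01->0x14 len=6 : 89 b4 6b bb e6 f2
[3] 0x14->0x02 len=3 : 89 b4 6b
[4] 0x00->0x09 len=5 : 43 89 89 b4 6b
[5] 0x0f->0x07 len=4 : 62 be 38 c5
query mem[0x08]=0xbe, mem[0x0a]=0xc5, mem[0x0b]=0x89, mem[0x18]=0xe6, mem[0x01]=0x89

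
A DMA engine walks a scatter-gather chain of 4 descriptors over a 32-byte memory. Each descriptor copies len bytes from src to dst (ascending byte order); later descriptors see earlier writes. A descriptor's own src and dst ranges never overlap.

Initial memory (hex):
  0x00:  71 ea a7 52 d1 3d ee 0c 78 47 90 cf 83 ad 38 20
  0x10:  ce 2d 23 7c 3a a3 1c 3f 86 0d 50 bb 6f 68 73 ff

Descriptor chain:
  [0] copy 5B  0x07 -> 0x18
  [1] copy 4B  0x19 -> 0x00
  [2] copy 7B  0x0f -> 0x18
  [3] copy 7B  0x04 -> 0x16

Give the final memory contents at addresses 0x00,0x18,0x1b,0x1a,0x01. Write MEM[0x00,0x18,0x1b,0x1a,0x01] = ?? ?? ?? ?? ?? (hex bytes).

MEM[0x00,0x18,0x1b,0x1a,0x01] = 78 ee 47 78 47

D0: mem[0x18..0x1c] <- [0c 78 47 90 cf]
D1: mem[0x00..0x03] <- [78 47 90 cf]
D2: mem[0x18..0x1e] <- [20 ce 2d 23 7c 3a a3]
D3: mem[0x16..0x1c] <- [d1 3d ee 0c 78 47 90]
query mem[0x00]=0x78, mem[0x18]=0xee, mem[0x1b]=0x47, mem[0x1a]=0x78, mem[0x01]=0x47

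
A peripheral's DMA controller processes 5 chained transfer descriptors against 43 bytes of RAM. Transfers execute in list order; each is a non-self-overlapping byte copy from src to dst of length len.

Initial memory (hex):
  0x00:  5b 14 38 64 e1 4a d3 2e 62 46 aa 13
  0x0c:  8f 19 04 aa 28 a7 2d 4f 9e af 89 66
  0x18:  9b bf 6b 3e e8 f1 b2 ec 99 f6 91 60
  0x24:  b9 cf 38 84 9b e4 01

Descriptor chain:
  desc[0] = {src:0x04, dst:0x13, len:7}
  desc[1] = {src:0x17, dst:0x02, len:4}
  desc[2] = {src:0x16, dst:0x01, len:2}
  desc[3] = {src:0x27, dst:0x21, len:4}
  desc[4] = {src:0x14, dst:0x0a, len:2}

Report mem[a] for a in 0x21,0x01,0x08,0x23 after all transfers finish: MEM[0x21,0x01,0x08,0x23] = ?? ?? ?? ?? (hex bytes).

D0: mem[0x13..0x19] <- [e1 4a d3 2e 62 46 aa]
D1: mem[0x02..0x05] <- [62 46 aa 6b]
D2: mem[0x01..0x02] <- [2e 62]
D3: mem[0x21..0x24] <- [84 9b e4 01]
D4: mem[0x0a..0x0b] <- [4a d3]
query mem[0x21]=0x84, mem[0x01]=0x2e, mem[0x08]=0x62, mem[0x23]=0xe4

MEM[0x21,0x01,0x08,0x23] = 84 2e 62 e4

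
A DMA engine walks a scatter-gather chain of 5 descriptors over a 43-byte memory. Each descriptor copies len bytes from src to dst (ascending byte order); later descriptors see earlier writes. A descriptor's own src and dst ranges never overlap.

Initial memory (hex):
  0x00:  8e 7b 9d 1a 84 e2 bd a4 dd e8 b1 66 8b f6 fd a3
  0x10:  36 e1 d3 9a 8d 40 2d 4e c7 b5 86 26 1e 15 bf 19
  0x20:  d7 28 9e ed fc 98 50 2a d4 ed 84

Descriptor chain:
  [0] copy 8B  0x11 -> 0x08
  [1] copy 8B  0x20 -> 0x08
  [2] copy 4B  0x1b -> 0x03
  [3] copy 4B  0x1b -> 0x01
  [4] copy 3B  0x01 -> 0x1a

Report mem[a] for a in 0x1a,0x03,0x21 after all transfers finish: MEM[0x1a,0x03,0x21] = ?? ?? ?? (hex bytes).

[0] 0x11->0x08 len=8 : e1 d3 9a 8d 40 2d 4e c7
[1] 0x20->0x08 len=8 : d7 28 9e ed fc 98 50 2a
[2] 0x1b->0x03 len=4 : 26 1e 15 bf
[3] 0x1b->0x01 len=4 : 26 1e 15 bf
[4] 0x01->0x1a len=3 : 26 1e 15
query mem[0x1a]=0x26, mem[0x03]=0x15, mem[0x21]=0x28

MEM[0x1a,0x03,0x21] = 26 15 28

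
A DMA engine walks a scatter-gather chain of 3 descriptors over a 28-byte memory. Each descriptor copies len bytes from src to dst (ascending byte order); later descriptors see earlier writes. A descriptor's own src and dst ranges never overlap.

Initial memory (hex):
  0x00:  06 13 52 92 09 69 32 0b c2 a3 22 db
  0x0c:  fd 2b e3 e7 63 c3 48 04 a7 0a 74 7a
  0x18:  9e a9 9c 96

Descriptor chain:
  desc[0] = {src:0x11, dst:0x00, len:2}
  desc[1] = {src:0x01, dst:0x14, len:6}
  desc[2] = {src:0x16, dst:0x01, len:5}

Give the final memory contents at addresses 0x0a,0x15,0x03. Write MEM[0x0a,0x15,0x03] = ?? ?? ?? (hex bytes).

[0] 0x11->0x00 len=2 : c3 48
[1] 0x01->0x14 len=6 : 48 52 92 09 69 32
[2] 0x16->0x01 len=5 : 92 09 69 32 9c
query mem[0x0a]=0x22, mem[0x15]=0x52, mem[0x03]=0x69

MEM[0x0a,0x15,0x03] = 22 52 69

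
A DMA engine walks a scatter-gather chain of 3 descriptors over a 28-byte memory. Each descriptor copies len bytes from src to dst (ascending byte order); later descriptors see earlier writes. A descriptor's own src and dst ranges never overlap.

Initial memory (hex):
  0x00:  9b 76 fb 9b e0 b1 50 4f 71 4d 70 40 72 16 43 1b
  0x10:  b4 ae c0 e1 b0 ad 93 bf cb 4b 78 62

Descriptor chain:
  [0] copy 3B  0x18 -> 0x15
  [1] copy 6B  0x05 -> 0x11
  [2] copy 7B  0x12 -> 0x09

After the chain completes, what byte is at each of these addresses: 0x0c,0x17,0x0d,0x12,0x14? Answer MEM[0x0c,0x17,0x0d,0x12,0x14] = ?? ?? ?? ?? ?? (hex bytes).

MEM[0x0c,0x17,0x0d,0x12,0x14] = 4d 78 70 50 71

D0: mem[0x15..0x17] <- [cb 4b 78]
D1: mem[0x11..0x16] <- [b1 50 4f 71 4d 70]
D2: mem[0x09..0x0f] <- [50 4f 71 4d 70 78 cb]
query mem[0x0c]=0x4d, mem[0x17]=0x78, mem[0x0d]=0x70, mem[0x12]=0x50, mem[0x14]=0x71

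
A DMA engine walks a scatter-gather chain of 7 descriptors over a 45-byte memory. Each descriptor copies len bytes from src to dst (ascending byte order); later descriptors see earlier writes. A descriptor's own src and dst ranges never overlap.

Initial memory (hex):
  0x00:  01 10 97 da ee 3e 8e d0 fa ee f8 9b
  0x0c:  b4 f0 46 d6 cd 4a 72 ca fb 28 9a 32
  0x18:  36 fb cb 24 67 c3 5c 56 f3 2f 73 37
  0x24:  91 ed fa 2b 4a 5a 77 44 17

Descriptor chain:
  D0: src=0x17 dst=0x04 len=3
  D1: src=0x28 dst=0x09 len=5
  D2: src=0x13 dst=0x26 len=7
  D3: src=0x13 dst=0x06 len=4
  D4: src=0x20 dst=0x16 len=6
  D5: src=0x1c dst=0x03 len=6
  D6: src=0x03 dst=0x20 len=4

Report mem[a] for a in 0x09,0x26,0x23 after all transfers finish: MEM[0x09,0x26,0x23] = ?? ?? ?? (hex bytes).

#0 dst[0x04+3] := {0x32,0x36,0xfb}
#1 dst[0x09+5] := {0x4a,0x5a,0x77,0x44,0x17}
#2 dst[0x26+7] := {0xca,0xfb,0x28,0x9a,0x32,0x36,0xfb}
#3 dst[0x06+4] := {0xca,0xfb,0x28,0x9a}
#4 dst[0x16+6] := {0xf3,0x2f,0x73,0x37,0x91,0xed}
#5 dst[0x03+6] := {0x67,0xc3,0x5c,0x56,0xf3,0x2f}
#6 dst[0x20+4] := {0x67,0xc3,0x5c,0x56}
query mem[0x09]=0x9a, mem[0x26]=0xca, mem[0x23]=0x56

MEM[0x09,0x26,0x23] = 9a ca 56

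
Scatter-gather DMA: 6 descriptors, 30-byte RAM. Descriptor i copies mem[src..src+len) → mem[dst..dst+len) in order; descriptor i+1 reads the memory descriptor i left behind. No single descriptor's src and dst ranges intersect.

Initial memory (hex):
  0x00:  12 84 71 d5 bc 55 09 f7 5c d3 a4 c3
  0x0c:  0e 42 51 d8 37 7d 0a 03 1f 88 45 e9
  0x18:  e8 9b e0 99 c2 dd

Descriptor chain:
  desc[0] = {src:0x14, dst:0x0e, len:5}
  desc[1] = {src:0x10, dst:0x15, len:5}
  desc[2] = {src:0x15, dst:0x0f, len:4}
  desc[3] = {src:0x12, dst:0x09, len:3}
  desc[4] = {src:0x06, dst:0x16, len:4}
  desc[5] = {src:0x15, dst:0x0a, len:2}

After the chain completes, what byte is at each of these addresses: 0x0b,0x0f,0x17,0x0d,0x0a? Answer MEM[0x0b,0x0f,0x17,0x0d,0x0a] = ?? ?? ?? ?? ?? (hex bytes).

  after D0: wrote 5B at 0x0e = 1f8845e9e8
  after D1: wrote 5B at 0x15 = 45e9e8031f
  after D2: wrote 4B at 0x0f = 45e9e803
  after D3: wrote 3B at 0x09 = 03031f
  after D4: wrote 4B at 0x16 = 09f75c03
  after D5: wrote 2B at 0x0a = 4509
query mem[0x0b]=0x09, mem[0x0f]=0x45, mem[0x17]=0xf7, mem[0x0d]=0x42, mem[0x0a]=0x45

MEM[0x0b,0x0f,0x17,0x0d,0x0a] = 09 45 f7 42 45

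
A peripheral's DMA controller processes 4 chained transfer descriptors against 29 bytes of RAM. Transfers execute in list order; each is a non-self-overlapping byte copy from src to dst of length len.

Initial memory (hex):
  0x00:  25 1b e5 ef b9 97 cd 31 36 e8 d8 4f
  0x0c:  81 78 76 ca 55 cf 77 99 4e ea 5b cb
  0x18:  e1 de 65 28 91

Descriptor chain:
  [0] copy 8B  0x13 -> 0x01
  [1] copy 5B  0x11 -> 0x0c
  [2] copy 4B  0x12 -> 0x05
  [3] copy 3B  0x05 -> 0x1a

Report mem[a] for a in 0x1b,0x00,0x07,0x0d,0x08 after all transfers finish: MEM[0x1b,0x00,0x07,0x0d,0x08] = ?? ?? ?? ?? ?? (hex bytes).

  after D0: wrote 8B at 0x01 = 994eea5bcbe1de65
  after D1: wrote 5B at 0x0c = cf77994eea
  after D2: wrote 4B at 0x05 = 77994eea
  after D3: wrote 3B at 0x1a = 77994e
query mem[0x1b]=0x99, mem[0x00]=0x25, mem[0x07]=0x4e, mem[0x0d]=0x77, mem[0x08]=0xea

MEM[0x1b,0x00,0x07,0x0d,0x08] = 99 25 4e 77 ea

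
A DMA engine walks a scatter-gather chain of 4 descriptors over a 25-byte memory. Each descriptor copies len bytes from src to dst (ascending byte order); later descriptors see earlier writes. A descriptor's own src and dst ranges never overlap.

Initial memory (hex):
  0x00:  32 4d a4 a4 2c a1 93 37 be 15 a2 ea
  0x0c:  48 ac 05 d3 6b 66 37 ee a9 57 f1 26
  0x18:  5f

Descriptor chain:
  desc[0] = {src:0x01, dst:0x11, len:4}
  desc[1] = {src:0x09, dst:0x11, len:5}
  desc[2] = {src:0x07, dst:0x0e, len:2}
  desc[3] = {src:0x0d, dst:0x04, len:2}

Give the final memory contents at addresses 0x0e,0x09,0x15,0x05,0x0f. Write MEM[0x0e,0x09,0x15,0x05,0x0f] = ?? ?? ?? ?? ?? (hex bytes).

  after D0: wrote 4B at 0x11 = 4da4a42c
  after D1: wrote 5B at 0x11 = 15a2ea48ac
  after D2: wrote 2B at 0x0e = 37be
  after D3: wrote 2B at 0x04 = ac37
query mem[0x0e]=0x37, mem[0x09]=0x15, mem[0x15]=0xac, mem[0x05]=0x37, mem[0x0f]=0xbe

MEM[0x0e,0x09,0x15,0x05,0x0f] = 37 15 ac 37 be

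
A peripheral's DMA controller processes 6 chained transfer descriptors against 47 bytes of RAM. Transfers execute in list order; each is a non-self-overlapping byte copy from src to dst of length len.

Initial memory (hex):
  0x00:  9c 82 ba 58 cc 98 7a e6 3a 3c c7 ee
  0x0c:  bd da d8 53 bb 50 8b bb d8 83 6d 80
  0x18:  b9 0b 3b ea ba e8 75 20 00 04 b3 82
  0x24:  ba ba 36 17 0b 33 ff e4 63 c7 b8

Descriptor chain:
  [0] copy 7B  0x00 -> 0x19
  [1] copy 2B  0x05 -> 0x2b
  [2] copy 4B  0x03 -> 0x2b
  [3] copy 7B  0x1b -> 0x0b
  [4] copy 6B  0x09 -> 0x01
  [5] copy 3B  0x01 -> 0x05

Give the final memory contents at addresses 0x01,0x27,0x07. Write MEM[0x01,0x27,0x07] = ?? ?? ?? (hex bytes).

#0 dst[0x19+7] := {0x9c,0x82,0xba,0x58,0xcc,0x98,0x7a}
#1 dst[0x2b+2] := {0x98,0x7a}
#2 dst[0x2b+4] := {0x58,0xcc,0x98,0x7a}
#3 dst[0x0b+7] := {0xba,0x58,0xcc,0x98,0x7a,0x00,0x04}
#4 dst[0x01+6] := {0x3c,0xc7,0xba,0x58,0xcc,0x98}
#5 dst[0x05+3] := {0x3c,0xc7,0xba}
query mem[0x01]=0x3c, mem[0x27]=0x17, mem[0x07]=0xba

MEM[0x01,0x27,0x07] = 3c 17 ba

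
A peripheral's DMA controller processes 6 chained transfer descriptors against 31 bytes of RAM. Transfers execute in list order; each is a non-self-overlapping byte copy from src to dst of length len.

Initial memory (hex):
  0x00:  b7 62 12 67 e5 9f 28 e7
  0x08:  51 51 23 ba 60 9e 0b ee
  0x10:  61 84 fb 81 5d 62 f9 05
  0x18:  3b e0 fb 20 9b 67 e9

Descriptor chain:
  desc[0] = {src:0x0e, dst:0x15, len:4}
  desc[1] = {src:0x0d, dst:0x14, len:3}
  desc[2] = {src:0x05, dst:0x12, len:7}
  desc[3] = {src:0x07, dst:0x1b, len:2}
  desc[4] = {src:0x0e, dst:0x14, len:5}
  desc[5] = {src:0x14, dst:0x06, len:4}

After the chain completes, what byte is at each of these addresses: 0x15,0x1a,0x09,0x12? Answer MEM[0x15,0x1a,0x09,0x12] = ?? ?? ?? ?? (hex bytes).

#0 dst[0x15+4] := {0x0b,0xee,0x61,0x84}
#1 dst[0x14+3] := {0x9e,0x0b,0xee}
#2 dst[0x12+7] := {0x9f,0x28,0xe7,0x51,0x51,0x23,0xba}
#3 dst[0x1b+2] := {0xe7,0x51}
#4 dst[0x14+5] := {0x0b,0xee,0x61,0x84,0x9f}
#5 dst[0x06+4] := {0x0b,0xee,0x61,0x84}
query mem[0x15]=0xee, mem[0x1a]=0xfb, mem[0x09]=0x84, mem[0x12]=0x9f

MEM[0x15,0x1a,0x09,0x12] = ee fb 84 9f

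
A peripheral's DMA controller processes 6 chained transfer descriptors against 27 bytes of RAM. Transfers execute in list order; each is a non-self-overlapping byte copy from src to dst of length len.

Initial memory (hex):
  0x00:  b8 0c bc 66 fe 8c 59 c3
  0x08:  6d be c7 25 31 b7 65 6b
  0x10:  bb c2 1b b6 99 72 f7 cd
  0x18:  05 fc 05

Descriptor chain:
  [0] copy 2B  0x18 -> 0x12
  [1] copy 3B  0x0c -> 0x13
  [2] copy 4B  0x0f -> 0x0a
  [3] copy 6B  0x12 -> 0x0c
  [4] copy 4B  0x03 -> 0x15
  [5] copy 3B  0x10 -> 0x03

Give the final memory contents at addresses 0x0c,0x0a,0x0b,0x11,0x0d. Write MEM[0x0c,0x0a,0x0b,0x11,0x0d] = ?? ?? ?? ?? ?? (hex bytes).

MEM[0x0c,0x0a,0x0b,0x11,0x0d] = 05 6b bb cd 31

  after D0: wrote 2B at 0x12 = 05fc
  after D1: wrote 3B at 0x13 = 31b765
  after D2: wrote 4B at 0x0a = 6bbbc205
  after D3: wrote 6B at 0x0c = 0531b765f7cd
  after D4: wrote 4B at 0x15 = 66fe8c59
  after D5: wrote 3B at 0x03 = f7cd05
query mem[0x0c]=0x05, mem[0x0a]=0x6b, mem[0x0b]=0xbb, mem[0x11]=0xcd, mem[0x0d]=0x31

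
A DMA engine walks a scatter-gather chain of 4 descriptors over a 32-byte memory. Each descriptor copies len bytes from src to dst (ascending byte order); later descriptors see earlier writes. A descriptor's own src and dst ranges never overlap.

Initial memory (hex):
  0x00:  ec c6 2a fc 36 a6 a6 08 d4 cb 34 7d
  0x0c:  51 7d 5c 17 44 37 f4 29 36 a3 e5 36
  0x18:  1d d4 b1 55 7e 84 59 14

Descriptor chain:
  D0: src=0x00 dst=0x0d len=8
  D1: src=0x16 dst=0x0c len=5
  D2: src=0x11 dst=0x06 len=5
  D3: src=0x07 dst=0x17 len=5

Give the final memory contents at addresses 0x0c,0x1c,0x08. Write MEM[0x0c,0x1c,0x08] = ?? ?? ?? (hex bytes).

#0 dst[0x0d+8] := {0xec,0xc6,0x2a,0xfc,0x36,0xa6,0xa6,0x08}
#1 dst[0x0c+5] := {0xe5,0x36,0x1d,0xd4,0xb1}
#2 dst[0x06+5] := {0x36,0xa6,0xa6,0x08,0xa3}
#3 dst[0x17+5] := {0xa6,0xa6,0x08,0xa3,0x7d}
query mem[0x0c]=0xe5, mem[0x1c]=0x7e, mem[0x08]=0xa6

MEM[0x0c,0x1c,0x08] = e5 7e a6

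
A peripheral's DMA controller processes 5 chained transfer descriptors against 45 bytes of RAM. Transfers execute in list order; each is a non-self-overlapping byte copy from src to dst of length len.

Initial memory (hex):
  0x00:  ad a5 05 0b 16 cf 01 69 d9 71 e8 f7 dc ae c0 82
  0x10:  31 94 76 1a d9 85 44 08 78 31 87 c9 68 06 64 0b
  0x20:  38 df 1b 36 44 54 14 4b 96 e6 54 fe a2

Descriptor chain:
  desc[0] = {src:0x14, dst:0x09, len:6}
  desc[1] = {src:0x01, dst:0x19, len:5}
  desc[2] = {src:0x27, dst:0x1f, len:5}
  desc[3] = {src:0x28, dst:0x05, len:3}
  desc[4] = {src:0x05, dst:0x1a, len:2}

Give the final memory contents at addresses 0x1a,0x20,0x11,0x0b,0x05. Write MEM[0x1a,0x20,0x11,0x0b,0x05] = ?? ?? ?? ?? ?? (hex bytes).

[0] 0x14->0x09 len=6 : d9 85 44 08 78 31
[1] 0x01->0x19 len=5 : a5 05 0b 16 cf
[2] 0x27->0x1f len=5 : 4b 96 e6 54 fe
[3] 0x28->0x05 len=3 : 96 e6 54
[4] 0x05->0x1a len=2 : 96 e6
query mem[0x1a]=0x96, mem[0x20]=0x96, mem[0x11]=0x94, mem[0x0b]=0x44, mem[0x05]=0x96

MEM[0x1a,0x20,0x11,0x0b,0x05] = 96 96 94 44 96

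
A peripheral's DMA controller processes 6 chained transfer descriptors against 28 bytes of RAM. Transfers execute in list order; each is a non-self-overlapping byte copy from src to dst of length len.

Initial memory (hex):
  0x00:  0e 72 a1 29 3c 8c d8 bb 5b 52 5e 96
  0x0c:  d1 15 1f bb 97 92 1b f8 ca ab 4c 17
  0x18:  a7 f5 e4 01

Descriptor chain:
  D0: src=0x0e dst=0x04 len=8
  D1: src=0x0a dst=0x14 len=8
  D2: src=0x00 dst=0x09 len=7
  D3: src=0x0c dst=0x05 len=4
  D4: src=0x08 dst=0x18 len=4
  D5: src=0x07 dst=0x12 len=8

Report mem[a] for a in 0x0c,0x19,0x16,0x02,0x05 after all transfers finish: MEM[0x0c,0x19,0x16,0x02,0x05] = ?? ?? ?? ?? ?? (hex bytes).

MEM[0x0c,0x19,0x16,0x02,0x05] = 29 bb a1 a1 29

#0 dst[0x04+8] := {0x1f,0xbb,0x97,0x92,0x1b,0xf8,0xca,0xab}
#1 dst[0x14+8] := {0xca,0xab,0xd1,0x15,0x1f,0xbb,0x97,0x92}
#2 dst[0x09+7] := {0x0e,0x72,0xa1,0x29,0x1f,0xbb,0x97}
#3 dst[0x05+4] := {0x29,0x1f,0xbb,0x97}
#4 dst[0x18+4] := {0x97,0x0e,0x72,0xa1}
#5 dst[0x12+8] := {0xbb,0x97,0x0e,0x72,0xa1,0x29,0x1f,0xbb}
query mem[0x0c]=0x29, mem[0x19]=0xbb, mem[0x16]=0xa1, mem[0x02]=0xa1, mem[0x05]=0x29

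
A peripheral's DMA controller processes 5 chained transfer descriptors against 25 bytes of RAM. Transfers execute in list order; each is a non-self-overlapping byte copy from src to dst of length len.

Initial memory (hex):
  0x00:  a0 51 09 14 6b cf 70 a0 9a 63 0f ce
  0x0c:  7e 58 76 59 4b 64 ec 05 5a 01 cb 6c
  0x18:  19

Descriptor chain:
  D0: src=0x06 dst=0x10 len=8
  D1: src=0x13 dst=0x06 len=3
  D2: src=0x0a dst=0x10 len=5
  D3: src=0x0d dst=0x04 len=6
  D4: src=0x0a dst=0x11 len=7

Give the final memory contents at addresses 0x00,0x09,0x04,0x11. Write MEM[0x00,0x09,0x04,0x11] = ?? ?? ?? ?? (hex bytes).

MEM[0x00,0x09,0x04,0x11] = a0 7e 58 0f

#0 dst[0x10+8] := {0x70,0xa0,0x9a,0x63,0x0f,0xce,0x7e,0x58}
#1 dst[0x06+3] := {0x63,0x0f,0xce}
#2 dst[0x10+5] := {0x0f,0xce,0x7e,0x58,0x76}
#3 dst[0x04+6] := {0x58,0x76,0x59,0x0f,0xce,0x7e}
#4 dst[0x11+7] := {0x0f,0xce,0x7e,0x58,0x76,0x59,0x0f}
query mem[0x00]=0xa0, mem[0x09]=0x7e, mem[0x04]=0x58, mem[0x11]=0x0f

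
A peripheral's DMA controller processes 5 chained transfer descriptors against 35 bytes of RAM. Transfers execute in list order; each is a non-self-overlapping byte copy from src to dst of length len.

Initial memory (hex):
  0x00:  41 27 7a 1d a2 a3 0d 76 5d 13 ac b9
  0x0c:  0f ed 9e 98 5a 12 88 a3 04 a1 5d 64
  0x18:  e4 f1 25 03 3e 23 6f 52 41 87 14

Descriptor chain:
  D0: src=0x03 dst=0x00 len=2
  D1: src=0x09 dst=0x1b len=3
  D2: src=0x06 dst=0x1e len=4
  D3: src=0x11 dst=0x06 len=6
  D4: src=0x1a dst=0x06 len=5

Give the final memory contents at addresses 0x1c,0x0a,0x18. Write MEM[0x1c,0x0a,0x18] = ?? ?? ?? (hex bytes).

MEM[0x1c,0x0a,0x18] = ac 0d e4

  after D0: wrote 2B at 0x00 = 1da2
  after D1: wrote 3B at 0x1b = 13acb9
  after D2: wrote 4B at 0x1e = 0d765d13
  after D3: wrote 6B at 0x06 = 1288a304a15d
  after D4: wrote 5B at 0x06 = 2513acb90d
query mem[0x1c]=0xac, mem[0x0a]=0x0d, mem[0x18]=0xe4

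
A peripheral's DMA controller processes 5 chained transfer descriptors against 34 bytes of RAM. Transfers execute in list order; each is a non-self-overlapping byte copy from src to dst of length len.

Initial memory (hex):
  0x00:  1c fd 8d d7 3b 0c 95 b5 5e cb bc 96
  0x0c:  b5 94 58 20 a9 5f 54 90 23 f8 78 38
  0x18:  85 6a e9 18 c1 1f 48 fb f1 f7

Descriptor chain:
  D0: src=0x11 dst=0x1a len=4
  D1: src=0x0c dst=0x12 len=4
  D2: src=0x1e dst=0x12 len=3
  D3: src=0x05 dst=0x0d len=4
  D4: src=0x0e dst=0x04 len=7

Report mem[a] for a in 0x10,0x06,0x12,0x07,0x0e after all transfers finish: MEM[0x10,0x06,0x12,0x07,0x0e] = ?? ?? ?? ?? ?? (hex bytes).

[0] 0x11->0x1a len=4 : 5f 54 90 23
[1] 0x0c->0x12 len=4 : b5 94 58 20
[2] 0x1e->0x12 len=3 : 48 fb f1
[3] 0x05->0x0d len=4 : 0c 95 b5 5e
[4] 0x0e->0x04 len=7 : 95 b5 5e 5f 48 fb f1
query mem[0x10]=0x5e, mem[0x06]=0x5e, mem[0x12]=0x48, mem[0x07]=0x5f, mem[0x0e]=0x95

MEM[0x10,0x06,0x12,0x07,0x0e] = 5e 5e 48 5f 95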